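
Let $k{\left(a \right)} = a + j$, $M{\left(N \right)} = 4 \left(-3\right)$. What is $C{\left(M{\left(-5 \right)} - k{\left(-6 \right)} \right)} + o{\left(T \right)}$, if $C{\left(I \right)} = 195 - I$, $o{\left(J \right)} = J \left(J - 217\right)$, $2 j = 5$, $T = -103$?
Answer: $\frac{66327}{2} \approx 33164.0$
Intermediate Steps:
$M{\left(N \right)} = -12$
$j = \frac{5}{2}$ ($j = \frac{1}{2} \cdot 5 = \frac{5}{2} \approx 2.5$)
$o{\left(J \right)} = J \left(-217 + J\right)$
$k{\left(a \right)} = \frac{5}{2} + a$ ($k{\left(a \right)} = a + \frac{5}{2} = \frac{5}{2} + a$)
$C{\left(M{\left(-5 \right)} - k{\left(-6 \right)} \right)} + o{\left(T \right)} = \left(195 - \left(-12 - \left(\frac{5}{2} - 6\right)\right)\right) - 103 \left(-217 - 103\right) = \left(195 - \left(-12 - - \frac{7}{2}\right)\right) - -32960 = \left(195 - \left(-12 + \frac{7}{2}\right)\right) + 32960 = \left(195 - - \frac{17}{2}\right) + 32960 = \left(195 + \frac{17}{2}\right) + 32960 = \frac{407}{2} + 32960 = \frac{66327}{2}$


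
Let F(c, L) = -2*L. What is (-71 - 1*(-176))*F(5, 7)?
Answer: -1470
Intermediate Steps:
(-71 - 1*(-176))*F(5, 7) = (-71 - 1*(-176))*(-2*7) = (-71 + 176)*(-14) = 105*(-14) = -1470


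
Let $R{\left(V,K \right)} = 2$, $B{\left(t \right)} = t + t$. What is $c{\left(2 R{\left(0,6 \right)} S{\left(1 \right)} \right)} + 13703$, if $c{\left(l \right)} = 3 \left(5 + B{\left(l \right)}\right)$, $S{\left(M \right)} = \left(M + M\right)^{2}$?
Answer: $13814$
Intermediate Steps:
$B{\left(t \right)} = 2 t$
$S{\left(M \right)} = 4 M^{2}$ ($S{\left(M \right)} = \left(2 M\right)^{2} = 4 M^{2}$)
$c{\left(l \right)} = 15 + 6 l$ ($c{\left(l \right)} = 3 \left(5 + 2 l\right) = 15 + 6 l$)
$c{\left(2 R{\left(0,6 \right)} S{\left(1 \right)} \right)} + 13703 = \left(15 + 6 \cdot 2 \cdot 2 \cdot 4 \cdot 1^{2}\right) + 13703 = \left(15 + 6 \cdot 4 \cdot 4 \cdot 1\right) + 13703 = \left(15 + 6 \cdot 4 \cdot 4\right) + 13703 = \left(15 + 6 \cdot 16\right) + 13703 = \left(15 + 96\right) + 13703 = 111 + 13703 = 13814$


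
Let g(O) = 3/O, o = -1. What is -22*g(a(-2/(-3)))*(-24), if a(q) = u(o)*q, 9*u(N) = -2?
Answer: -10692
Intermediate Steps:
u(N) = -2/9 (u(N) = (1/9)*(-2) = -2/9)
a(q) = -2*q/9
-22*g(a(-2/(-3)))*(-24) = -66/((-(-4)/(9*(-3))))*(-24) = -66/((-(-4)*(-1)/(9*3)))*(-24) = -66/((-2/9*2/3))*(-24) = -66/(-4/27)*(-24) = -66*(-27)/4*(-24) = -22*(-81/4)*(-24) = (891/2)*(-24) = -10692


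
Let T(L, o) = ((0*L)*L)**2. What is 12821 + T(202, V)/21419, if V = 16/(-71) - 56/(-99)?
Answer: 12821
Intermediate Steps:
V = 2392/7029 (V = 16*(-1/71) - 56*(-1/99) = -16/71 + 56/99 = 2392/7029 ≈ 0.34030)
T(L, o) = 0 (T(L, o) = (0*L)**2 = 0**2 = 0)
12821 + T(202, V)/21419 = 12821 + 0/21419 = 12821 + 0*(1/21419) = 12821 + 0 = 12821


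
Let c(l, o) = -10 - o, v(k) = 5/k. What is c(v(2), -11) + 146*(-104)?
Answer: -15183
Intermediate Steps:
c(v(2), -11) + 146*(-104) = (-10 - 1*(-11)) + 146*(-104) = (-10 + 11) - 15184 = 1 - 15184 = -15183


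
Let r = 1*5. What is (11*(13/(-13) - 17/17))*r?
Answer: -110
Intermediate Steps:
r = 5
(11*(13/(-13) - 17/17))*r = (11*(13/(-13) - 17/17))*5 = (11*(13*(-1/13) - 17*1/17))*5 = (11*(-1 - 1))*5 = (11*(-2))*5 = -22*5 = -110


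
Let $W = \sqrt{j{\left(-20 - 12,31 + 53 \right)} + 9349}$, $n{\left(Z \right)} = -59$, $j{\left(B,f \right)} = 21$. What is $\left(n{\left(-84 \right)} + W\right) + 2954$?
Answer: $2895 + \sqrt{9370} \approx 2991.8$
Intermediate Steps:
$W = \sqrt{9370}$ ($W = \sqrt{21 + 9349} = \sqrt{9370} \approx 96.799$)
$\left(n{\left(-84 \right)} + W\right) + 2954 = \left(-59 + \sqrt{9370}\right) + 2954 = 2895 + \sqrt{9370}$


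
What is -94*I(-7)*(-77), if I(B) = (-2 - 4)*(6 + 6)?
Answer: -521136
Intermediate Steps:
I(B) = -72 (I(B) = -6*12 = -72)
-94*I(-7)*(-77) = -94*(-72)*(-77) = 6768*(-77) = -521136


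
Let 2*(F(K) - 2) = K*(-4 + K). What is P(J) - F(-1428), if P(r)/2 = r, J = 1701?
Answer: -1019048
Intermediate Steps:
P(r) = 2*r
F(K) = 2 + K*(-4 + K)/2 (F(K) = 2 + (K*(-4 + K))/2 = 2 + K*(-4 + K)/2)
P(J) - F(-1428) = 2*1701 - (2 + (½)*(-1428)² - 2*(-1428)) = 3402 - (2 + (½)*2039184 + 2856) = 3402 - (2 + 1019592 + 2856) = 3402 - 1*1022450 = 3402 - 1022450 = -1019048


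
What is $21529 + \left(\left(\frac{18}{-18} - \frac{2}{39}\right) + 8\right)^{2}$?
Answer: $\frac{32819050}{1521} \approx 21577.0$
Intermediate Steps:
$21529 + \left(\left(\frac{18}{-18} - \frac{2}{39}\right) + 8\right)^{2} = 21529 + \left(\left(18 \left(- \frac{1}{18}\right) - \frac{2}{39}\right) + 8\right)^{2} = 21529 + \left(\left(-1 - \frac{2}{39}\right) + 8\right)^{2} = 21529 + \left(- \frac{41}{39} + 8\right)^{2} = 21529 + \left(\frac{271}{39}\right)^{2} = 21529 + \frac{73441}{1521} = \frac{32819050}{1521}$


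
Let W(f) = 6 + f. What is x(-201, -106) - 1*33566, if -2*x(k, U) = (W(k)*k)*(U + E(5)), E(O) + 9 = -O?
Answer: 2318134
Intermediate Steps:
E(O) = -9 - O
x(k, U) = -k*(-14 + U)*(6 + k)/2 (x(k, U) = -(6 + k)*k*(U + (-9 - 1*5))/2 = -k*(6 + k)*(U + (-9 - 5))/2 = -k*(6 + k)*(U - 14)/2 = -k*(6 + k)*(-14 + U)/2 = -k*(-14 + U)*(6 + k)/2)
x(-201, -106) - 1*33566 = -1/2*(-201)*(-14 - 106)*(6 - 201) - 1*33566 = -1/2*(-201)*(-120)*(-195) - 33566 = 2351700 - 33566 = 2318134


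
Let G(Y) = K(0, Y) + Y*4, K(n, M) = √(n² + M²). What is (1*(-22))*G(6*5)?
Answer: -3300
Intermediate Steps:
K(n, M) = √(M² + n²)
G(Y) = √(Y²) + 4*Y (G(Y) = √(Y² + 0²) + Y*4 = √(Y² + 0) + 4*Y = √(Y²) + 4*Y)
(1*(-22))*G(6*5) = (1*(-22))*(√((6*5)²) + 4*(6*5)) = -22*(√(30²) + 4*30) = -22*(√900 + 120) = -22*(30 + 120) = -22*150 = -3300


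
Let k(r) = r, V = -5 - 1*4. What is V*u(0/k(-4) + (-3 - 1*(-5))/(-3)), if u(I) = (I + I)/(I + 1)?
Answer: 36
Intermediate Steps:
V = -9 (V = -5 - 4 = -9)
u(I) = 2*I/(1 + I) (u(I) = (2*I)/(1 + I) = 2*I/(1 + I))
V*u(0/k(-4) + (-3 - 1*(-5))/(-3)) = -18*(0/(-4) + (-3 - 1*(-5))/(-3))/(1 + (0/(-4) + (-3 - 1*(-5))/(-3))) = -18*(0*(-¼) + (-3 + 5)*(-⅓))/(1 + (0*(-¼) + (-3 + 5)*(-⅓))) = -18*(0 + 2*(-⅓))/(1 + (0 + 2*(-⅓))) = -18*(0 - ⅔)/(1 + (0 - ⅔)) = -18*(-2)/(3*(1 - ⅔)) = -18*(-2)/(3*⅓) = -18*(-2)*3/3 = -9*(-4) = 36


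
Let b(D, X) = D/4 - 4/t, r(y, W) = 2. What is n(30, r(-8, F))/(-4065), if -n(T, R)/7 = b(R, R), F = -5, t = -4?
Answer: 7/2710 ≈ 0.0025830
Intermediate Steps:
b(D, X) = 1 + D/4 (b(D, X) = D/4 - 4/(-4) = D*(¼) - 4*(-¼) = D/4 + 1 = 1 + D/4)
n(T, R) = -7 - 7*R/4 (n(T, R) = -7*(1 + R/4) = -7 - 7*R/4)
n(30, r(-8, F))/(-4065) = (-7 - 7/4*2)/(-4065) = (-7 - 7/2)*(-1/4065) = -21/2*(-1/4065) = 7/2710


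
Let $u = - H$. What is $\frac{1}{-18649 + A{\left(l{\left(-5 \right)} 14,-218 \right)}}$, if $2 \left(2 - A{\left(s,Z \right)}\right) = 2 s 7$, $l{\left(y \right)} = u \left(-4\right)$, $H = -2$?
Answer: $- \frac{1}{17863} \approx -5.5982 \cdot 10^{-5}$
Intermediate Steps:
$u = 2$ ($u = \left(-1\right) \left(-2\right) = 2$)
$l{\left(y \right)} = -8$ ($l{\left(y \right)} = 2 \left(-4\right) = -8$)
$A{\left(s,Z \right)} = 2 - 7 s$ ($A{\left(s,Z \right)} = 2 - \frac{2 s 7}{2} = 2 - \frac{14 s}{2} = 2 - 7 s$)
$\frac{1}{-18649 + A{\left(l{\left(-5 \right)} 14,-218 \right)}} = \frac{1}{-18649 - \left(-2 + 7 \left(\left(-8\right) 14\right)\right)} = \frac{1}{-18649 + \left(2 - -784\right)} = \frac{1}{-18649 + \left(2 + 784\right)} = \frac{1}{-18649 + 786} = \frac{1}{-17863} = - \frac{1}{17863}$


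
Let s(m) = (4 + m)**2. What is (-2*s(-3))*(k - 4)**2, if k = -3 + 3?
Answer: -32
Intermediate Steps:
k = 0
(-2*s(-3))*(k - 4)**2 = (-2*(4 - 3)**2)*(0 - 4)**2 = -2*1**2*(-4)**2 = -2*1*16 = -2*16 = -32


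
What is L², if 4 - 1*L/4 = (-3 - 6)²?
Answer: 94864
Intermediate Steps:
L = -308 (L = 16 - 4*(-3 - 6)² = 16 - 4*(-9)² = 16 - 4*81 = 16 - 324 = -308)
L² = (-308)² = 94864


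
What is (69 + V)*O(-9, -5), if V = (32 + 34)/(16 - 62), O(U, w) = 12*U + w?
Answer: -175602/23 ≈ -7634.9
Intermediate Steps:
O(U, w) = w + 12*U
V = -33/23 (V = 66/(-46) = 66*(-1/46) = -33/23 ≈ -1.4348)
(69 + V)*O(-9, -5) = (69 - 33/23)*(-5 + 12*(-9)) = 1554*(-5 - 108)/23 = (1554/23)*(-113) = -175602/23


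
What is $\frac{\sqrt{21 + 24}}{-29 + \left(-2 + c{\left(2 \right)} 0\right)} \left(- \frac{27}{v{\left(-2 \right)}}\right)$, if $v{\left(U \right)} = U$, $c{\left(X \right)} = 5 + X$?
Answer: $- \frac{81 \sqrt{5}}{62} \approx -2.9213$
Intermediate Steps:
$\frac{\sqrt{21 + 24}}{-29 + \left(-2 + c{\left(2 \right)} 0\right)} \left(- \frac{27}{v{\left(-2 \right)}}\right) = \frac{\sqrt{21 + 24}}{-29 - \left(2 - \left(5 + 2\right) 0\right)} \left(- \frac{27}{-2}\right) = \frac{\sqrt{45}}{-29 + \left(-2 + 7 \cdot 0\right)} \left(\left(-27\right) \left(- \frac{1}{2}\right)\right) = \frac{3 \sqrt{5}}{-29 + \left(-2 + 0\right)} \frac{27}{2} = \frac{3 \sqrt{5}}{-29 - 2} \cdot \frac{27}{2} = \frac{3 \sqrt{5}}{-31} \cdot \frac{27}{2} = 3 \sqrt{5} \left(- \frac{1}{31}\right) \frac{27}{2} = - \frac{3 \sqrt{5}}{31} \cdot \frac{27}{2} = - \frac{81 \sqrt{5}}{62}$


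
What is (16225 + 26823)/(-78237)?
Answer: -43048/78237 ≈ -0.55023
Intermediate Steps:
(16225 + 26823)/(-78237) = 43048*(-1/78237) = -43048/78237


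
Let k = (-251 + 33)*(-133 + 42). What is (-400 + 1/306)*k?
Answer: -1214075681/153 ≈ -7.9351e+6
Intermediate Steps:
k = 19838 (k = -218*(-91) = 19838)
(-400 + 1/306)*k = (-400 + 1/306)*19838 = -122399/306*19838 = -1214075681/153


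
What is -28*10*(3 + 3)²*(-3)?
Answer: 30240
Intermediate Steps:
-28*10*(3 + 3)²*(-3) = -28*10*6²*(-3) = -28*10*36*(-3) = -10080*(-3) = -28*(-1080) = 30240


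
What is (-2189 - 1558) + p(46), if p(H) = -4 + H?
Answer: -3705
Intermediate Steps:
(-2189 - 1558) + p(46) = (-2189 - 1558) + (-4 + 46) = -3747 + 42 = -3705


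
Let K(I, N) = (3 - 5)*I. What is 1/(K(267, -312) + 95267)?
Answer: 1/94733 ≈ 1.0556e-5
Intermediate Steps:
K(I, N) = -2*I
1/(K(267, -312) + 95267) = 1/(-2*267 + 95267) = 1/(-534 + 95267) = 1/94733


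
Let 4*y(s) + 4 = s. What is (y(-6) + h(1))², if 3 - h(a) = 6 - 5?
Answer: ¼ ≈ 0.25000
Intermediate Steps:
y(s) = -1 + s/4
h(a) = 2 (h(a) = 3 - (6 - 5) = 3 - 1*1 = 3 - 1 = 2)
(y(-6) + h(1))² = ((-1 + (¼)*(-6)) + 2)² = ((-1 - 3/2) + 2)² = (-5/2 + 2)² = (-½)² = ¼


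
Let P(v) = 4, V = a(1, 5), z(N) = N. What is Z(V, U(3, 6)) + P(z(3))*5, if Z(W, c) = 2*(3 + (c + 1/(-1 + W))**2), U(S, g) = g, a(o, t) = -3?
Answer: 737/8 ≈ 92.125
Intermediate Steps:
V = -3
Z(W, c) = 6 + 2*(c + 1/(-1 + W))**2
Z(V, U(3, 6)) + P(z(3))*5 = (6 + 2*(1 - 1*6 - 3*6)**2/(-1 - 3)**2) + 4*5 = (6 + 2*(1 - 6 - 18)**2/(-4)**2) + 20 = (6 + 2*(1/16)*(-23)**2) + 20 = (6 + 2*(1/16)*529) + 20 = (6 + 529/8) + 20 = 577/8 + 20 = 737/8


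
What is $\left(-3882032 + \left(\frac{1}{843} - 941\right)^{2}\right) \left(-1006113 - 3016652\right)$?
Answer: $\frac{8566468244406692860}{710649} \approx 1.2054 \cdot 10^{13}$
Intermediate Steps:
$\left(-3882032 + \left(\frac{1}{843} - 941\right)^{2}\right) \left(-1006113 - 3016652\right) = \left(-3882032 + \left(\frac{1}{843} - 941\right)^{2}\right) \left(-4022765\right) = \left(-3882032 + \left(- \frac{793262}{843}\right)^{2}\right) \left(-4022765\right) = \left(-3882032 + \frac{629264600644}{710649}\right) \left(-4022765\right) = \left(- \frac{2129497558124}{710649}\right) \left(-4022765\right) = \frac{8566468244406692860}{710649}$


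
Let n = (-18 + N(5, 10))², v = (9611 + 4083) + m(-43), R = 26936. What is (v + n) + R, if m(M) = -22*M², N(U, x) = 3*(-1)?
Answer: 393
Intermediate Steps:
N(U, x) = -3
v = -26984 (v = (9611 + 4083) - 22*(-43)² = 13694 - 22*1849 = 13694 - 40678 = -26984)
n = 441 (n = (-18 - 3)² = (-21)² = 441)
(v + n) + R = (-26984 + 441) + 26936 = -26543 + 26936 = 393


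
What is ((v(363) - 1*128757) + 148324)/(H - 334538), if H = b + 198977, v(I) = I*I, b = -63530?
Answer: -151336/199091 ≈ -0.76013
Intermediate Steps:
v(I) = I**2
H = 135447 (H = -63530 + 198977 = 135447)
((v(363) - 1*128757) + 148324)/(H - 334538) = ((363**2 - 1*128757) + 148324)/(135447 - 334538) = ((131769 - 128757) + 148324)/(-199091) = (3012 + 148324)*(-1/199091) = 151336*(-1/199091) = -151336/199091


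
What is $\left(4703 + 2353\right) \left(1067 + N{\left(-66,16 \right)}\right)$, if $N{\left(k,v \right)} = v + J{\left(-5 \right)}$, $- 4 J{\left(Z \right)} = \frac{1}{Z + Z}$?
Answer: $\frac{38209122}{5} \approx 7.6418 \cdot 10^{6}$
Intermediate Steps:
$J{\left(Z \right)} = - \frac{1}{8 Z}$ ($J{\left(Z \right)} = - \frac{1}{4 \left(Z + Z\right)} = - \frac{1}{4 \cdot 2 Z} = - \frac{\frac{1}{2} \frac{1}{Z}}{4} = - \frac{1}{8 Z}$)
$N{\left(k,v \right)} = \frac{1}{40} + v$ ($N{\left(k,v \right)} = v - \frac{1}{8 \left(-5\right)} = v - - \frac{1}{40} = v + \frac{1}{40} = \frac{1}{40} + v$)
$\left(4703 + 2353\right) \left(1067 + N{\left(-66,16 \right)}\right) = \left(4703 + 2353\right) \left(1067 + \left(\frac{1}{40} + 16\right)\right) = 7056 \left(1067 + \frac{641}{40}\right) = 7056 \cdot \frac{43321}{40} = \frac{38209122}{5}$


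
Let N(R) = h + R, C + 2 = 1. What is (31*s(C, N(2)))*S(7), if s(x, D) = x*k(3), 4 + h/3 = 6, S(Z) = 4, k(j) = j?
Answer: -372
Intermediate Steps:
h = 6 (h = -12 + 3*6 = -12 + 18 = 6)
C = -1 (C = -2 + 1 = -1)
N(R) = 6 + R
s(x, D) = 3*x (s(x, D) = x*3 = 3*x)
(31*s(C, N(2)))*S(7) = (31*(3*(-1)))*4 = (31*(-3))*4 = -93*4 = -372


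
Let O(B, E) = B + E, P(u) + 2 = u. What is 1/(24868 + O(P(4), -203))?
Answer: 1/24667 ≈ 4.0540e-5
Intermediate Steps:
P(u) = -2 + u
1/(24868 + O(P(4), -203)) = 1/(24868 + ((-2 + 4) - 203)) = 1/(24868 + (2 - 203)) = 1/(24868 - 201) = 1/24667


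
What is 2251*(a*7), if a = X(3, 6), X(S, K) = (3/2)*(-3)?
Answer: -141813/2 ≈ -70907.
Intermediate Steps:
X(S, K) = -9/2 (X(S, K) = ((½)*3)*(-3) = (3/2)*(-3) = -9/2)
a = -9/2 ≈ -4.5000
2251*(a*7) = 2251*(-9/2*7) = 2251*(-63/2) = -141813/2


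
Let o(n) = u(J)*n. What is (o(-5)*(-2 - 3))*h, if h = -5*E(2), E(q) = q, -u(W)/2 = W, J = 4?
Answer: 2000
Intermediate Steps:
u(W) = -2*W
o(n) = -8*n (o(n) = (-2*4)*n = -8*n)
h = -10 (h = -5*2 = -10)
(o(-5)*(-2 - 3))*h = ((-8*(-5))*(-2 - 3))*(-10) = (40*(-5))*(-10) = -200*(-10) = 2000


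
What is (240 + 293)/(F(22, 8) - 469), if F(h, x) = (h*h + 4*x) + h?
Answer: 533/69 ≈ 7.7246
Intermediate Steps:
F(h, x) = h + h**2 + 4*x (F(h, x) = (h**2 + 4*x) + h = h + h**2 + 4*x)
(240 + 293)/(F(22, 8) - 469) = (240 + 293)/((22 + 22**2 + 4*8) - 469) = 533/((22 + 484 + 32) - 469) = 533/(538 - 469) = 533/69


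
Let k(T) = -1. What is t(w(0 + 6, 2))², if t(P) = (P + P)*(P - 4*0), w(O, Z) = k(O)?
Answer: 4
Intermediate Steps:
w(O, Z) = -1
t(P) = 2*P² (t(P) = (2*P)*(P + 0) = (2*P)*P = 2*P²)
t(w(0 + 6, 2))² = (2*(-1)²)² = (2*1)² = 2² = 4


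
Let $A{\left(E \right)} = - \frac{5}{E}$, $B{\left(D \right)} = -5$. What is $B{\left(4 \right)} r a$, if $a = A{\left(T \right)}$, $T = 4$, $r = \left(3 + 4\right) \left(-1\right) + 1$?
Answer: $- \frac{75}{2} \approx -37.5$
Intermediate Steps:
$r = -6$ ($r = 7 \left(-1\right) + 1 = -7 + 1 = -6$)
$a = - \frac{5}{4} \approx -1.25$
$B{\left(4 \right)} r a = \left(-5\right) \left(-6\right) \left(- \frac{5}{4}\right) = 30 \left(- \frac{5}{4}\right) = - \frac{75}{2}$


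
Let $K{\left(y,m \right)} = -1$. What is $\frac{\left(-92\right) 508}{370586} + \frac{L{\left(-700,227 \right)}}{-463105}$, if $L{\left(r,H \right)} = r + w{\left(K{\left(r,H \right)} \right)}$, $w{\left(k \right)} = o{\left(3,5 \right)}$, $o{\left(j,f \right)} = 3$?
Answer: $- \frac{84194397}{675670195} \approx -0.12461$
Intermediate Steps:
$w{\left(k \right)} = 3$
$L{\left(r,H \right)} = 3 + r$ ($L{\left(r,H \right)} = r + 3 = 3 + r$)
$\frac{\left(-92\right) 508}{370586} + \frac{L{\left(-700,227 \right)}}{-463105} = \frac{\left(-92\right) 508}{370586} + \frac{3 - 700}{-463105} = \left(-46736\right) \frac{1}{370586} - - \frac{697}{463105} = - \frac{184}{1459} + \frac{697}{463105} = - \frac{84194397}{675670195}$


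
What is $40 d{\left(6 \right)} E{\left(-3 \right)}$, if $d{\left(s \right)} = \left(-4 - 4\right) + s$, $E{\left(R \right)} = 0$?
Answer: $0$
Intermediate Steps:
$d{\left(s \right)} = -8 + s$
$40 d{\left(6 \right)} E{\left(-3 \right)} = 40 \left(-8 + 6\right) 0 = 40 \left(-2\right) 0 = \left(-80\right) 0 = 0$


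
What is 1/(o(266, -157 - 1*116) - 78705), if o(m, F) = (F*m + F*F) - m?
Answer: -1/77060 ≈ -1.2977e-5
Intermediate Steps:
o(m, F) = F² - m + F*m (o(m, F) = (F*m + F²) - m = (F² + F*m) - m = F² - m + F*m)
1/(o(266, -157 - 1*116) - 78705) = 1/(((-157 - 1*116)² - 1*266 + (-157 - 1*116)*266) - 78705) = 1/(((-157 - 116)² - 266 + (-157 - 116)*266) - 78705) = 1/(((-273)² - 266 - 273*266) - 78705) = 1/((74529 - 266 - 72618) - 78705) = 1/(1645 - 78705) = 1/(-77060) = -1/77060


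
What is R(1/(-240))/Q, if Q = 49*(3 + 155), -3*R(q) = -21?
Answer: 1/1106 ≈ 0.00090416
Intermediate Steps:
R(q) = 7 (R(q) = -⅓*(-21) = 7)
Q = 7742 (Q = 49*158 = 7742)
R(1/(-240))/Q = 7/7742 = 7*(1/7742) = 1/1106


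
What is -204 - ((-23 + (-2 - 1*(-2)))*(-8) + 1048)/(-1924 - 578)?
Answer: -254588/1251 ≈ -203.51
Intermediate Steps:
-204 - ((-23 + (-2 - 1*(-2)))*(-8) + 1048)/(-1924 - 578) = -204 - ((-23 + (-2 + 2))*(-8) + 1048)/(-2502) = -204 - ((-23 + 0)*(-8) + 1048)*(-1)/2502 = -204 - (-23*(-8) + 1048)*(-1)/2502 = -204 - (184 + 1048)*(-1)/2502 = -204 - 1232*(-1)/2502 = -204 - 1*(-616/1251) = -204 + 616/1251 = -254588/1251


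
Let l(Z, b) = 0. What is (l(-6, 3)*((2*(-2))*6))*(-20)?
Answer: 0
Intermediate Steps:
(l(-6, 3)*((2*(-2))*6))*(-20) = (0*((2*(-2))*6))*(-20) = (0*(-4*6))*(-20) = (0*(-24))*(-20) = 0*(-20) = 0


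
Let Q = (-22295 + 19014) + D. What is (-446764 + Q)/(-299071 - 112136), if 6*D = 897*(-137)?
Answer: 941053/822414 ≈ 1.1443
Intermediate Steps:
D = -40963/2 (D = (897*(-137))/6 = (⅙)*(-122889) = -40963/2 ≈ -20482.)
Q = -47525/2 (Q = (-22295 + 19014) - 40963/2 = -3281 - 40963/2 = -47525/2 ≈ -23763.)
(-446764 + Q)/(-299071 - 112136) = (-446764 - 47525/2)/(-299071 - 112136) = -941053/2/(-411207) = -941053/2*(-1/411207) = 941053/822414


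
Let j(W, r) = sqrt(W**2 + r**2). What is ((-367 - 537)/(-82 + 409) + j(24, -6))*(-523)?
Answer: 472792/327 - 3138*sqrt(17) ≈ -11492.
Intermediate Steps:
((-367 - 537)/(-82 + 409) + j(24, -6))*(-523) = ((-367 - 537)/(-82 + 409) + sqrt(24**2 + (-6)**2))*(-523) = (-904/327 + sqrt(576 + 36))*(-523) = (-904*1/327 + sqrt(612))*(-523) = (-904/327 + 6*sqrt(17))*(-523) = 472792/327 - 3138*sqrt(17)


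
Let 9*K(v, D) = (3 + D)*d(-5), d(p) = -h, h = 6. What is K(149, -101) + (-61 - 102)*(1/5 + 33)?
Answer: -80194/15 ≈ -5346.3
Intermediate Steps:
d(p) = -6 (d(p) = -1*6 = -6)
K(v, D) = -2 - 2*D/3 (K(v, D) = ((3 + D)*(-6))/9 = (-18 - 6*D)/9 = -2 - 2*D/3)
K(149, -101) + (-61 - 102)*(1/5 + 33) = (-2 - 2/3*(-101)) + (-61 - 102)*(1/5 + 33) = (-2 + 202/3) - 163*(1/5 + 33) = 196/3 - 163*166/5 = 196/3 - 27058/5 = -80194/15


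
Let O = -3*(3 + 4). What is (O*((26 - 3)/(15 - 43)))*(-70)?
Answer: -2415/2 ≈ -1207.5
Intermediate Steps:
O = -21 (O = -3*7 = -21)
(O*((26 - 3)/(15 - 43)))*(-70) = -21*(26 - 3)/(15 - 43)*(-70) = -483/(-28)*(-70) = -483*(-1)/28*(-70) = -21*(-23/28)*(-70) = (69/4)*(-70) = -2415/2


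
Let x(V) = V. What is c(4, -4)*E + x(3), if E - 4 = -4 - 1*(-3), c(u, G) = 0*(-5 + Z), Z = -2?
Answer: 3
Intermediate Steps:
c(u, G) = 0 (c(u, G) = 0*(-5 - 2) = 0*(-7) = 0)
E = 3 (E = 4 + (-4 - 1*(-3)) = 4 + (-4 + 3) = 4 - 1 = 3)
c(4, -4)*E + x(3) = 0*3 + 3 = 0 + 3 = 3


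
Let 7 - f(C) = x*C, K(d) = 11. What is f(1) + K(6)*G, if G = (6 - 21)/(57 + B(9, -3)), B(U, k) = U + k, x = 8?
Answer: -76/21 ≈ -3.6190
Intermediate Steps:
f(C) = 7 - 8*C
G = -5/21 (G = (6 - 21)/(57 + (9 - 3)) = -15/(57 + 6) = -15/63 = -15*1/63 = -5/21 ≈ -0.23810)
f(1) + K(6)*G = (7 - 8*1) + 11*(-5/21) = (7 - 8) - 55/21 = -1 - 55/21 = -76/21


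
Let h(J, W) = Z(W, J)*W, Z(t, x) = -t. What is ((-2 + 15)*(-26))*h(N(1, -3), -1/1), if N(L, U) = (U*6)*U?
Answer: 338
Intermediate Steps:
N(L, U) = 6*U**2 (N(L, U) = (6*U)*U = 6*U**2)
h(J, W) = -W**2 (h(J, W) = (-W)*W = -W**2)
((-2 + 15)*(-26))*h(N(1, -3), -1/1) = ((-2 + 15)*(-26))*(-(-1/1)**2) = (13*(-26))*(-(-1*1)**2) = -(-338)*(-1)**2 = -(-338) = -338*(-1) = 338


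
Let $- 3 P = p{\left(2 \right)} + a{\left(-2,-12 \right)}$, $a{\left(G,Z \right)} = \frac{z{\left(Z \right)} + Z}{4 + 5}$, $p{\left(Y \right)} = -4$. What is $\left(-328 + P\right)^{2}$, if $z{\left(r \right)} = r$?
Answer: $\frac{8596624}{81} \approx 1.0613 \cdot 10^{5}$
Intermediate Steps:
$a{\left(G,Z \right)} = \frac{2 Z}{9}$ ($a{\left(G,Z \right)} = \frac{Z + Z}{4 + 5} = \frac{2 Z}{9}$)
$P = \frac{20}{9}$ ($P = - \frac{-4 + \frac{2}{9} \left(-12\right)}{3} = - \frac{-4 - \frac{8}{3}}{3} = \left(- \frac{1}{3}\right) \left(- \frac{20}{3}\right) = \frac{20}{9} \approx 2.2222$)
$\left(-328 + P\right)^{2} = \left(-328 + \frac{20}{9}\right)^{2} = \left(- \frac{2932}{9}\right)^{2} = \frac{8596624}{81}$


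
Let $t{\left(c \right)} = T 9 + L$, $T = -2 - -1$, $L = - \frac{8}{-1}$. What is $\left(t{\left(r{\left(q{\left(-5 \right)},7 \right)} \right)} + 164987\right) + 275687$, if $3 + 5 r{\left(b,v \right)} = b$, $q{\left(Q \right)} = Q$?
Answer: $440673$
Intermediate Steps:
$L = 8$ ($L = \left(-8\right) \left(-1\right) = 8$)
$T = -1$ ($T = -2 + 1 = -1$)
$r{\left(b,v \right)} = - \frac{3}{5} + \frac{b}{5}$
$t{\left(c \right)} = -1$ ($t{\left(c \right)} = \left(-1\right) 9 + 8 = -9 + 8 = -1$)
$\left(t{\left(r{\left(q{\left(-5 \right)},7 \right)} \right)} + 164987\right) + 275687 = \left(-1 + 164987\right) + 275687 = 164986 + 275687 = 440673$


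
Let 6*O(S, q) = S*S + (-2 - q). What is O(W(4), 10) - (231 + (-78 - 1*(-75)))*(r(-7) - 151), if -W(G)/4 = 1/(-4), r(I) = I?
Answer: 216133/6 ≈ 36022.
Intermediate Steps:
W(G) = 1 (W(G) = -4/(-4) = -4*(-¼) = 1)
O(S, q) = -⅓ - q/6 + S²/6 (O(S, q) = (S*S + (-2 - q))/6 = (S² + (-2 - q))/6 = (-2 + S² - q)/6 = -⅓ - q/6 + S²/6)
O(W(4), 10) - (231 + (-78 - 1*(-75)))*(r(-7) - 151) = (-⅓ - ⅙*10 + (⅙)*1²) - (231 + (-78 - 1*(-75)))*(-7 - 151) = (-⅓ - 5/3 + (⅙)*1) - (231 + (-78 + 75))*(-158) = (-⅓ - 5/3 + ⅙) - (231 - 3)*(-158) = -11/6 - 228*(-158) = -11/6 - 1*(-36024) = -11/6 + 36024 = 216133/6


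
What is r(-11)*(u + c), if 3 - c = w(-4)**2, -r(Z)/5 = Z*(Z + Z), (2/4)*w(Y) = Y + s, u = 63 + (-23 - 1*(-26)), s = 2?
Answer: -64130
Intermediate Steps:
u = 66 (u = 63 + (-23 + 26) = 63 + 3 = 66)
w(Y) = 4 + 2*Y (w(Y) = 2*(Y + 2) = 2*(2 + Y) = 4 + 2*Y)
r(Z) = -10*Z**2 (r(Z) = -5*Z*(Z + Z) = -5*Z*2*Z = -10*Z**2)
c = -13 (c = 3 - (4 + 2*(-4))**2 = 3 - (4 - 8)**2 = 3 - 1*(-4)**2 = 3 - 1*16 = 3 - 16 = -13)
r(-11)*(u + c) = (-10*(-11)**2)*(66 - 13) = -10*121*53 = -1210*53 = -64130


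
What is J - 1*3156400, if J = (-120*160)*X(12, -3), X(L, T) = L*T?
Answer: -2465200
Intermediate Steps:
J = 691200 (J = (-120*160)*(12*(-3)) = -19200*(-36) = 691200)
J - 1*3156400 = 691200 - 1*3156400 = 691200 - 3156400 = -2465200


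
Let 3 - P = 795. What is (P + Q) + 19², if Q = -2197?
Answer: -2628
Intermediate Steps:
P = -792 (P = 3 - 1*795 = 3 - 795 = -792)
(P + Q) + 19² = (-792 - 2197) + 19² = -2989 + 361 = -2628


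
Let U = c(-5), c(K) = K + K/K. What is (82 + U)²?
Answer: 6084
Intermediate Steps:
c(K) = 1 + K (c(K) = K + 1 = 1 + K)
U = -4 (U = 1 - 5 = -4)
(82 + U)² = (82 - 4)² = 78² = 6084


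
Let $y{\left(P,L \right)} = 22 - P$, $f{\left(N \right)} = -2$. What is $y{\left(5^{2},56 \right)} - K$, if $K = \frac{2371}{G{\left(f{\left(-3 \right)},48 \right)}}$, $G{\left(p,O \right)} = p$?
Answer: $\frac{2365}{2} \approx 1182.5$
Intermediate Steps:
$K = - \frac{2371}{2}$ ($K = \frac{2371}{-2} = 2371 \left(- \frac{1}{2}\right) = - \frac{2371}{2} \approx -1185.5$)
$y{\left(5^{2},56 \right)} - K = \left(22 - 5^{2}\right) - - \frac{2371}{2} = \left(22 - 25\right) + \frac{2371}{2} = -3 + \frac{2371}{2} = \frac{2365}{2}$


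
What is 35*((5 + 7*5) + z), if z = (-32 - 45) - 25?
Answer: -2170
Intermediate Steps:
z = -102 (z = -77 - 25 = -102)
35*((5 + 7*5) + z) = 35*((5 + 7*5) - 102) = 35*((5 + 35) - 102) = 35*(40 - 102) = 35*(-62) = -2170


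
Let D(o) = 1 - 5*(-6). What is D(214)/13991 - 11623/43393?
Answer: -161272210/607111463 ≈ -0.26564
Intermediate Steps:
D(o) = 31 (D(o) = 1 + 30 = 31)
D(214)/13991 - 11623/43393 = 31/13991 - 11623/43393 = -161272210/607111463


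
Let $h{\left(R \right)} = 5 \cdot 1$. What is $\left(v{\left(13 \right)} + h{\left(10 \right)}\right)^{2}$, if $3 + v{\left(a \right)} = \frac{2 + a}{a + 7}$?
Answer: $\frac{121}{16} \approx 7.5625$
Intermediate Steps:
$v{\left(a \right)} = -3 + \frac{2 + a}{7 + a}$ ($v{\left(a \right)} = -3 + \frac{2 + a}{a + 7} = -3 + \frac{2 + a}{7 + a}$)
$h{\left(R \right)} = 5$
$\left(v{\left(13 \right)} + h{\left(10 \right)}\right)^{2} = \left(\frac{-19 - 26}{7 + 13} + 5\right)^{2} = \left(\frac{-19 - 26}{20} + 5\right)^{2} = \left(\frac{1}{20} \left(-45\right) + 5\right)^{2} = \left(- \frac{9}{4} + 5\right)^{2} = \left(\frac{11}{4}\right)^{2} = \frac{121}{16}$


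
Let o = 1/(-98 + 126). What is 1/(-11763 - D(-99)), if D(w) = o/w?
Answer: -2772/32607035 ≈ -8.5012e-5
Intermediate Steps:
o = 1/28 ≈ 0.035714
D(w) = 1/(28*w)
1/(-11763 - D(-99)) = 1/(-11763 - 1/(28*(-99))) = 1/(-11763 - (-1)/(28*99)) = 1/(-11763 - 1*(-1/2772)) = 1/(-11763 + 1/2772) = 1/(-32607035/2772) = -2772/32607035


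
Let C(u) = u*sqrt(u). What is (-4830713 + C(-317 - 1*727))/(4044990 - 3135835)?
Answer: -4830713/909155 - 6264*I*sqrt(29)/909155 ≈ -5.3134 - 0.037103*I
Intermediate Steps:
C(u) = u**(3/2)
(-4830713 + C(-317 - 1*727))/(4044990 - 3135835) = (-4830713 + (-317 - 1*727)**(3/2))/(4044990 - 3135835) = (-4830713 + (-317 - 727)**(3/2))/909155 = (-4830713 + (-1044)**(3/2))*(1/909155) = (-4830713 - 6264*I*sqrt(29))*(1/909155) = -4830713/909155 - 6264*I*sqrt(29)/909155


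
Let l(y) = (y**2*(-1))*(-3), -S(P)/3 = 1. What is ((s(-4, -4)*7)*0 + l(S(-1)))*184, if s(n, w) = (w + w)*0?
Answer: 4968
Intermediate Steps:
S(P) = -3 (S(P) = -3*1 = -3)
l(y) = 3*y**2 (l(y) = -y**2*(-3) = 3*y**2)
s(n, w) = 0 (s(n, w) = (2*w)*0 = 0)
((s(-4, -4)*7)*0 + l(S(-1)))*184 = ((0*7)*0 + 3*(-3)**2)*184 = (0*0 + 3*9)*184 = (0 + 27)*184 = 27*184 = 4968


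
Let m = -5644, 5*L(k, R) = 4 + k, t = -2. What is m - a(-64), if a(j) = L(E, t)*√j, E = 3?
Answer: -5644 - 56*I/5 ≈ -5644.0 - 11.2*I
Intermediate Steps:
L(k, R) = ⅘ + k/5 (L(k, R) = (4 + k)/5 = ⅘ + k/5)
a(j) = 7*√j/5 (a(j) = (⅘ + (⅕)*3)*√j = (⅘ + ⅗)*√j = 7*√j/5)
m - a(-64) = -5644 - 7*√(-64)/5 = -5644 - 7*8*I/5 = -5644 - 56*I/5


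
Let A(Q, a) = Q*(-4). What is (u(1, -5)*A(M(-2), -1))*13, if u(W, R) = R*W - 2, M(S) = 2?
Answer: 728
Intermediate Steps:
u(W, R) = -2 + R*W
A(Q, a) = -4*Q
(u(1, -5)*A(M(-2), -1))*13 = ((-2 - 5*1)*(-4*2))*13 = ((-2 - 5)*(-8))*13 = -7*(-8)*13 = 56*13 = 728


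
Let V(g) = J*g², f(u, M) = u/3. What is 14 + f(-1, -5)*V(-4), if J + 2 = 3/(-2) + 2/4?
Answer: 30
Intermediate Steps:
f(u, M) = u/3 (f(u, M) = u*(⅓) = u/3)
J = -3 (J = -2 + (3/(-2) + 2/4) = -2 + (3*(-½) + 2*(¼)) = -2 + (-3/2 + ½) = -2 - 1 = -3)
V(g) = -3*g²
14 + f(-1, -5)*V(-4) = 14 + ((⅓)*(-1))*(-3*(-4)²) = 14 - (-1)*16 = 14 - ⅓*(-48) = 14 + 16 = 30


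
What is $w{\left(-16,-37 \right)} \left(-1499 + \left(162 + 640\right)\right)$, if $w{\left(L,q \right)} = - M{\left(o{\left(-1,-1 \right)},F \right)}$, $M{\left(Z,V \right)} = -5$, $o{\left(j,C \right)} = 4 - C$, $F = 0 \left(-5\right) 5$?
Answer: $-3485$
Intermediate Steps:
$F = 0$ ($F = 0 \cdot 5 = 0$)
$w{\left(L,q \right)} = 5$ ($w{\left(L,q \right)} = \left(-1\right) \left(-5\right) = 5$)
$w{\left(-16,-37 \right)} \left(-1499 + \left(162 + 640\right)\right) = 5 \left(-1499 + \left(162 + 640\right)\right) = 5 \left(-1499 + 802\right) = 5 \left(-697\right) = -3485$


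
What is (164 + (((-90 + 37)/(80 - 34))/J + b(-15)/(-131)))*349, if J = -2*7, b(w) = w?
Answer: 4834452351/84364 ≈ 57305.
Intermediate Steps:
J = -14
(164 + (((-90 + 37)/(80 - 34))/J + b(-15)/(-131)))*349 = (164 + (((-90 + 37)/(80 - 34))/(-14) - 15/(-131)))*349 = (164 + (-53/46*(-1/14) - 15*(-1/131)))*349 = (164 + (-53*1/46*(-1/14) + 15/131))*349 = (164 + (-53/46*(-1/14) + 15/131))*349 = (164 + (53/644 + 15/131))*349 = (164 + 16603/84364)*349 = (13852299/84364)*349 = 4834452351/84364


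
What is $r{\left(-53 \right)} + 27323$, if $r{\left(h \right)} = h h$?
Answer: $30132$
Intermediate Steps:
$r{\left(h \right)} = h^{2}$
$r{\left(-53 \right)} + 27323 = \left(-53\right)^{2} + 27323 = 2809 + 27323 = 30132$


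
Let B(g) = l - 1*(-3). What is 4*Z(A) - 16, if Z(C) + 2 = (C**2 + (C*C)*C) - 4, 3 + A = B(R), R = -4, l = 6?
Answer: 968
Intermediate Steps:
B(g) = 9 (B(g) = 6 - 1*(-3) = 6 + 3 = 9)
A = 6 (A = -3 + 9 = 6)
Z(C) = -6 + C**2 + C**3 (Z(C) = -2 + ((C**2 + (C*C)*C) - 4) = -2 + ((C**2 + C**2*C) - 4) = -2 + ((C**2 + C**3) - 4) = -2 + (-4 + C**2 + C**3) = -6 + C**2 + C**3)
4*Z(A) - 16 = 4*(-6 + 6**2 + 6**3) - 16 = 4*(-6 + 36 + 216) - 16 = 4*246 - 16 = 984 - 16 = 968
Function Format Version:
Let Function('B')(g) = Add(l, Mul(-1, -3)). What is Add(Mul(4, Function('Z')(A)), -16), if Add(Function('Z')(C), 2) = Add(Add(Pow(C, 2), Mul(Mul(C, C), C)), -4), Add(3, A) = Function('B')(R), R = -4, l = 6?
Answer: 968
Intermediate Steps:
Function('B')(g) = 9 (Function('B')(g) = Add(6, Mul(-1, -3)) = Add(6, 3) = 9)
A = 6 (A = Add(-3, 9) = 6)
Function('Z')(C) = Add(-6, Pow(C, 2), Pow(C, 3)) (Function('Z')(C) = Add(-2, Add(Add(Pow(C, 2), Mul(Mul(C, C), C)), -4)) = Add(-2, Add(Add(Pow(C, 2), Mul(Pow(C, 2), C)), -4)) = Add(-2, Add(Add(Pow(C, 2), Pow(C, 3)), -4)) = Add(-2, Add(-4, Pow(C, 2), Pow(C, 3))) = Add(-6, Pow(C, 2), Pow(C, 3)))
Add(Mul(4, Function('Z')(A)), -16) = Add(Mul(4, Add(-6, Pow(6, 2), Pow(6, 3))), -16) = Add(Mul(4, Add(-6, 36, 216)), -16) = Add(Mul(4, 246), -16) = Add(984, -16) = 968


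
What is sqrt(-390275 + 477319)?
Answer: 2*sqrt(21761) ≈ 295.03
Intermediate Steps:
sqrt(-390275 + 477319) = sqrt(87044) = 2*sqrt(21761)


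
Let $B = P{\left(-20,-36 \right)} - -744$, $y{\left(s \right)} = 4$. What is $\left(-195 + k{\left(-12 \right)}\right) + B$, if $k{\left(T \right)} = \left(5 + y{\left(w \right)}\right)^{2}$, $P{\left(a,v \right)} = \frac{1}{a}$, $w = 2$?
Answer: $\frac{12599}{20} \approx 629.95$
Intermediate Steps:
$k{\left(T \right)} = 81$ ($k{\left(T \right)} = \left(5 + 4\right)^{2} = 9^{2} = 81$)
$B = \frac{14879}{20}$ ($B = \frac{1}{-20} - -744 = - \frac{1}{20} + 744 = \frac{14879}{20} \approx 743.95$)
$\left(-195 + k{\left(-12 \right)}\right) + B = \left(-195 + 81\right) + \frac{14879}{20} = -114 + \frac{14879}{20} = \frac{12599}{20}$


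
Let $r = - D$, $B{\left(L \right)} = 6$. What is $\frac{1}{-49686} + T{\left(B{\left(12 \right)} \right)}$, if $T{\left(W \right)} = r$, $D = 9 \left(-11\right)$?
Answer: $\frac{4918913}{49686} \approx 99.0$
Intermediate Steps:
$D = -99$
$r = 99$ ($r = \left(-1\right) \left(-99\right) = 99$)
$T{\left(W \right)} = 99$
$\frac{1}{-49686} + T{\left(B{\left(12 \right)} \right)} = \frac{1}{-49686} + 99 = - \frac{1}{49686} + 99 = \frac{4918913}{49686}$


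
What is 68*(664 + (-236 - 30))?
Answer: 27064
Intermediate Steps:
68*(664 + (-236 - 30)) = 68*(664 - 266) = 68*398 = 27064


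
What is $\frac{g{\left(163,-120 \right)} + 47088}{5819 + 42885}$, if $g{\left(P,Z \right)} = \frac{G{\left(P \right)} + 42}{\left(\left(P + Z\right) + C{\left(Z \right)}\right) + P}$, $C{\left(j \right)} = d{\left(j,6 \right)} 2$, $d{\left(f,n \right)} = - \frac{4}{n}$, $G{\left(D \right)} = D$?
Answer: $\frac{28912647}{29904256} \approx 0.96684$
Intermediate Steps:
$C{\left(j \right)} = - \frac{4}{3}$ ($C{\left(j \right)} = - \frac{4}{6} \cdot 2 = \left(-4\right) \frac{1}{6} \cdot 2 = \left(- \frac{2}{3}\right) 2 = - \frac{4}{3}$)
$g{\left(P,Z \right)} = \frac{42 + P}{- \frac{4}{3} + Z + 2 P}$ ($g{\left(P,Z \right)} = \frac{P + 42}{\left(\left(P + Z\right) - \frac{4}{3}\right) + P} = \frac{42 + P}{\left(- \frac{4}{3} + P + Z\right) + P} = \frac{42 + P}{- \frac{4}{3} + Z + 2 P}$)
$\frac{g{\left(163,-120 \right)} + 47088}{5819 + 42885} = \frac{\frac{3 \left(42 + 163\right)}{-4 + 3 \left(-120\right) + 6 \cdot 163} + 47088}{5819 + 42885} = \frac{3 \frac{1}{-4 - 360 + 978} \cdot 205 + 47088}{48704} = \left(3 \cdot \frac{1}{614} \cdot 205 + 47088\right) \frac{1}{48704} = \left(\frac{615}{614} + 47088\right) \frac{1}{48704} = \frac{28912647}{614} \cdot \frac{1}{48704} = \frac{28912647}{29904256}$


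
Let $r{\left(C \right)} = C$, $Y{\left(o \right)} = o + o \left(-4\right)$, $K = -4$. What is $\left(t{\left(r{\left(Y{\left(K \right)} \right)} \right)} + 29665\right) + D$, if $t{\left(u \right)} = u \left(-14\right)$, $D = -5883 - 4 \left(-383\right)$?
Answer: $25146$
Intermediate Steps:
$Y{\left(o \right)} = - 3 o$ ($Y{\left(o \right)} = o - 4 o = - 3 o$)
$D = -4351$ ($D = -5883 - -1532 = -5883 + 1532 = -4351$)
$t{\left(u \right)} = - 14 u$
$\left(t{\left(r{\left(Y{\left(K \right)} \right)} \right)} + 29665\right) + D = \left(- 14 \left(\left(-3\right) \left(-4\right)\right) + 29665\right) - 4351 = \left(\left(-14\right) 12 + 29665\right) - 4351 = \left(-168 + 29665\right) - 4351 = 29497 - 4351 = 25146$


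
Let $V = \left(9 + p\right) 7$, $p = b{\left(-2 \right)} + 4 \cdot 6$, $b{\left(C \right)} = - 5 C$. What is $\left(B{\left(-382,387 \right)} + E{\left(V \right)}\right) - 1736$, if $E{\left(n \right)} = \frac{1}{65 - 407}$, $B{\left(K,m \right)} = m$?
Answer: $- \frac{461359}{342} \approx -1349.0$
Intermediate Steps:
$p = 34$ ($p = \left(-5\right) \left(-2\right) + 4 \cdot 6 = 10 + 24 = 34$)
$V = 301$ ($V = \left(9 + 34\right) 7 = 43 \cdot 7 = 301$)
$E{\left(n \right)} = - \frac{1}{342}$ ($E{\left(n \right)} = \frac{1}{-342} = - \frac{1}{342}$)
$\left(B{\left(-382,387 \right)} + E{\left(V \right)}\right) - 1736 = \left(387 - \frac{1}{342}\right) - 1736 = \frac{132353}{342} - 1736 = - \frac{461359}{342}$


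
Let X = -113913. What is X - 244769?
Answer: -358682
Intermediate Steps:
X - 244769 = -113913 - 244769 = -358682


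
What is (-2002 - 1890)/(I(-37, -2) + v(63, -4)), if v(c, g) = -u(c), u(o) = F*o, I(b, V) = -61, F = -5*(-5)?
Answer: 973/409 ≈ 2.3790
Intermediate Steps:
F = 25
u(o) = 25*o
v(c, g) = -25*c
(-2002 - 1890)/(I(-37, -2) + v(63, -4)) = (-2002 - 1890)/(-61 - 25*63) = -3892/(-61 - 1575) = -3892/(-1636) = -3892*(-1/1636) = 973/409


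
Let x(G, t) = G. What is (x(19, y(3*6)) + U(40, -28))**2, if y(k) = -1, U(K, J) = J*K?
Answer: 1212201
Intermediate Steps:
(x(19, y(3*6)) + U(40, -28))**2 = (19 - 28*40)**2 = (19 - 1120)**2 = (-1101)**2 = 1212201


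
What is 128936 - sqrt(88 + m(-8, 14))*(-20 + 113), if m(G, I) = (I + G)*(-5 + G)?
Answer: 128936 - 93*sqrt(10) ≈ 1.2864e+5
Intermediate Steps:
m(G, I) = (-5 + G)*(G + I) (m(G, I) = (G + I)*(-5 + G) = (-5 + G)*(G + I))
128936 - sqrt(88 + m(-8, 14))*(-20 + 113) = 128936 - sqrt(88 + ((-8)**2 - 5*(-8) - 5*14 - 8*14))*(-20 + 113) = 128936 - sqrt(88 + (64 + 40 - 70 - 112))*93 = 128936 - sqrt(88 - 78)*93 = 128936 - sqrt(10)*93 = 128936 - 93*sqrt(10)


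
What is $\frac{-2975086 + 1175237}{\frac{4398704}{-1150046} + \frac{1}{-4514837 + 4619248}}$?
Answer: $\frac{4698288772508939}{9984172463} \approx 4.7057 \cdot 10^{5}$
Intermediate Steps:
$\frac{-2975086 + 1175237}{\frac{4398704}{-1150046} + \frac{1}{-4514837 + 4619248}} = - \frac{1799849}{4398704 \left(- \frac{1}{1150046}\right) + \frac{1}{104411}} = - \frac{1799849}{- \frac{95624}{25001} + \frac{1}{104411}} = - \frac{1799849}{- \frac{9984172463}{2610379411}} = \left(-1799849\right) \left(- \frac{2610379411}{9984172463}\right) = \frac{4698288772508939}{9984172463}$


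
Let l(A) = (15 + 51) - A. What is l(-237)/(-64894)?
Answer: -303/64894 ≈ -0.0046692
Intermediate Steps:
l(A) = 66 - A
l(-237)/(-64894) = (66 - 1*(-237))/(-64894) = (66 + 237)*(-1/64894) = 303*(-1/64894) = -303/64894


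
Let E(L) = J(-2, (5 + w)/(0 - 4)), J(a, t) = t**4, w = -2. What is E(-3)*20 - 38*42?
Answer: -101739/64 ≈ -1589.7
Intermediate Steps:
E(L) = 81/256 (E(L) = ((5 - 2)/(0 - 4))**4 = (3/(-4))**4 = (3*(-1/4))**4 = (-3/4)**4 = 81/256)
E(-3)*20 - 38*42 = (81/256)*20 - 38*42 = 405/64 - 1596 = -101739/64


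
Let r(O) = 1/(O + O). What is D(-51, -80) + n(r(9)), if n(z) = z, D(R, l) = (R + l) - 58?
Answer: -3401/18 ≈ -188.94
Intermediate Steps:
D(R, l) = -58 + R + l
r(O) = 1/(2*O)
D(-51, -80) + n(r(9)) = (-58 - 51 - 80) + (1/2)/9 = -189 + (1/2)*(1/9) = -189 + 1/18 = -3401/18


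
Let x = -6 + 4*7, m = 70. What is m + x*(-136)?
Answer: -2922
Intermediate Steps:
x = 22 (x = -6 + 28 = 22)
m + x*(-136) = 70 + 22*(-136) = 70 - 2992 = -2922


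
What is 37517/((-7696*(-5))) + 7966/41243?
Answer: 1853845311/1587030640 ≈ 1.1681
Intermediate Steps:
37517/((-7696*(-5))) + 7966/41243 = 37517/38480 + 7966*(1/41243) = 37517*(1/38480) + 7966/41243 = 37517/38480 + 7966/41243 = 1853845311/1587030640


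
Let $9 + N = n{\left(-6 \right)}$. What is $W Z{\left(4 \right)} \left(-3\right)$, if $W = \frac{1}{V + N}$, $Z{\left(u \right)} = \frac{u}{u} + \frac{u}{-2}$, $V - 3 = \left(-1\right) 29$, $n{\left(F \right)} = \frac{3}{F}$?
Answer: $- \frac{6}{71} \approx -0.084507$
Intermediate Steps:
$N = - \frac{19}{2}$ ($N = -9 + \frac{3}{-6} = -9 + 3 \left(- \frac{1}{6}\right) = -9 - \frac{1}{2} = - \frac{19}{2} \approx -9.5$)
$V = -26$ ($V = 3 - 29 = -26$)
$Z{\left(u \right)} = 1 - \frac{u}{2}$ ($Z{\left(u \right)} = 1 + u \left(- \frac{1}{2}\right) = 1 - \frac{u}{2}$)
$W = - \frac{2}{71}$ ($W = \frac{1}{-26 - \frac{19}{2}} = \frac{1}{- \frac{71}{2}} = - \frac{2}{71} \approx -0.028169$)
$W Z{\left(4 \right)} \left(-3\right) = - \frac{2 \left(1 - 2\right) \left(-3\right)}{71} = - \frac{2 \left(\left(-1\right) \left(-3\right)\right)}{71} = \left(- \frac{2}{71}\right) 3 = - \frac{6}{71}$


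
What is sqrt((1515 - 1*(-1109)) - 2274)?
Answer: 5*sqrt(14) ≈ 18.708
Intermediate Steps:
sqrt((1515 - 1*(-1109)) - 2274) = sqrt((1515 + 1109) - 2274) = sqrt(2624 - 2274) = sqrt(350) = 5*sqrt(14)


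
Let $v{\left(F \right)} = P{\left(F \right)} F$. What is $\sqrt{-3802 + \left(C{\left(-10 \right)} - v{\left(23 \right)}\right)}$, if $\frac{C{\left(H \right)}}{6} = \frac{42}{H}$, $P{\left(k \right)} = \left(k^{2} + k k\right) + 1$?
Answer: $\frac{i \sqrt{704605}}{5} \approx 167.88 i$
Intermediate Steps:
$P{\left(k \right)} = 1 + 2 k^{2}$ ($P{\left(k \right)} = \left(k^{2} + k^{2}\right) + 1 = 2 k^{2} + 1 = 1 + 2 k^{2}$)
$C{\left(H \right)} = \frac{252}{H}$ ($C{\left(H \right)} = 6 \frac{42}{H} = \frac{252}{H}$)
$v{\left(F \right)} = F \left(1 + 2 F^{2}\right)$ ($v{\left(F \right)} = \left(1 + 2 F^{2}\right) F = F \left(1 + 2 F^{2}\right)$)
$\sqrt{-3802 + \left(C{\left(-10 \right)} - v{\left(23 \right)}\right)} = \sqrt{-3802 - \left(23 + 24334 + \frac{126}{5}\right)} = \sqrt{-3802 + \left(252 \left(- \frac{1}{10}\right) - \left(23 + 2 \cdot 12167\right)\right)} = \sqrt{-3802 - \frac{121911}{5}} = \sqrt{- \frac{140921}{5}} = \frac{i \sqrt{704605}}{5}$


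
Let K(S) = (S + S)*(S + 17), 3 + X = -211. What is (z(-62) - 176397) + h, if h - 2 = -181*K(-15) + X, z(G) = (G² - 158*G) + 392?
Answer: -151717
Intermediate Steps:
X = -214 (X = -3 - 211 = -214)
z(G) = 392 + G² - 158*G
K(S) = 2*S*(17 + S) (K(S) = (2*S)*(17 + S) = 2*S*(17 + S))
h = 10648 (h = 2 + (-362*(-15)*(17 - 15) - 214) = 2 + (-362*(-15)*2 - 214) = 2 + (-181*(-60) - 214) = 2 + (10860 - 214) = 2 + 10646 = 10648)
(z(-62) - 176397) + h = ((392 + (-62)² - 158*(-62)) - 176397) + 10648 = ((392 + 3844 + 9796) - 176397) + 10648 = (14032 - 176397) + 10648 = -162365 + 10648 = -151717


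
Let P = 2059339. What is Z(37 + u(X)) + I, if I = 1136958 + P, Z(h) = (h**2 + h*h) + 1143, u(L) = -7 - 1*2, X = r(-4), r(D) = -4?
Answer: 3199008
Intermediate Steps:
X = -4
u(L) = -9 (u(L) = -7 - 2 = -9)
Z(h) = 1143 + 2*h**2 (Z(h) = (h**2 + h**2) + 1143 = 2*h**2 + 1143 = 1143 + 2*h**2)
I = 3196297 (I = 1136958 + 2059339 = 3196297)
Z(37 + u(X)) + I = (1143 + 2*(37 - 9)**2) + 3196297 = (1143 + 2*28**2) + 3196297 = (1143 + 2*784) + 3196297 = (1143 + 1568) + 3196297 = 2711 + 3196297 = 3199008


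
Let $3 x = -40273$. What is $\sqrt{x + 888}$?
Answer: $\frac{i \sqrt{112827}}{3} \approx 111.97 i$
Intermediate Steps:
$x = - \frac{40273}{3}$ ($x = \frac{1}{3} \left(-40273\right) = - \frac{40273}{3} \approx -13424.0$)
$\sqrt{x + 888} = \sqrt{- \frac{40273}{3} + 888} = \sqrt{- \frac{37609}{3}} = \frac{i \sqrt{112827}}{3}$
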